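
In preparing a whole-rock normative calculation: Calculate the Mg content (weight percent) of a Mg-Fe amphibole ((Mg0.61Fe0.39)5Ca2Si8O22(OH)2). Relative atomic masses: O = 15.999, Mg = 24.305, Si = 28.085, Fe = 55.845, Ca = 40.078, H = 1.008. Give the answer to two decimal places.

M((Mg0.61Fe0.39)5Ca2Si8O22(OH)2) = 873.856 g/mol.
Mg contributes 3.05 × 24.305 = 74.130 g per mole.
74.130/873.856 = 0.0848 → 8.48%.

8.48 weight percent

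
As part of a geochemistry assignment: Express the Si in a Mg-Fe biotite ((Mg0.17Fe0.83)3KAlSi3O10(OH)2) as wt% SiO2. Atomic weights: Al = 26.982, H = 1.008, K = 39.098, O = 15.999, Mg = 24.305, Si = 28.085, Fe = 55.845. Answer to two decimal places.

36.36 wt%

M((Mg0.17Fe0.83)3KAlSi3O10(OH)2) = 495.789 g/mol; M(SiO2) = 60.083 g/mol.
Moles SiO2 per formula unit = 3 Si ÷ 1 = 3.0000.
SiO2 fraction = (3.0000 × 60.083) / 495.789 = 180.249/495.789 = 0.3636.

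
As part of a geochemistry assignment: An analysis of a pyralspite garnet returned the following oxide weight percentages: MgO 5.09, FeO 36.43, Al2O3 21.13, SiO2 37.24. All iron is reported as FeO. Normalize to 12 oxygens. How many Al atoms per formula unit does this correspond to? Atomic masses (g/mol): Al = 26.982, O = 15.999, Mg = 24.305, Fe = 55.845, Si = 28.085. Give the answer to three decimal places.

1.994 Al apfu

MgO (M=40.304): mol = 0.12629; Mg = 0.12629, O = 0.12629.
FeO (M=71.844): mol = 0.50707; Fe = 0.50707, O = 0.50707.
Al2O3 (M=101.961): mol = 0.20724; Al = 0.41448, O = 0.62172.
SiO2 (M=60.083): mol = 0.61981; Si = 0.61981, O = 1.23962.
ΣO = 2.49470; factor = 12/ΣO = 4.81020.
Al apfu = 0.41448 × 4.81020 = 1.994.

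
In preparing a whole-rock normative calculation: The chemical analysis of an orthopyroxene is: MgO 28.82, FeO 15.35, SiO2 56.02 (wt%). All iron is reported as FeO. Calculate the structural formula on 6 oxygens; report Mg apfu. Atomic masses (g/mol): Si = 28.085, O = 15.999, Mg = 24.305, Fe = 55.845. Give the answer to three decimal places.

MgO: 28.82/40.304 = 0.71507 mol → 0.71507 mol Mg, 0.71507 mol O.
FeO: 15.35/71.844 = 0.21366 mol → 0.21366 mol Fe, 0.21366 mol O.
SiO2: 56.02/60.083 = 0.93238 mol → 0.93238 mol Si, 1.86476 mol O.
Total oxygen = 2.79349 mol. Normalization factor = 6/2.79349 = 2.14785.
Mg per 6 O = 0.71507 × 2.14785 = 1.536.

1.536 Mg apfu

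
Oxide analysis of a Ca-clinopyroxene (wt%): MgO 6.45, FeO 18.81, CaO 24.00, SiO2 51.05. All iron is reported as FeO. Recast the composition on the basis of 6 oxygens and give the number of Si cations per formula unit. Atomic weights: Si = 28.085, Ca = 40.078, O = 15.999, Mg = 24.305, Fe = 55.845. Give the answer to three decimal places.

2.000 Si apfu

6.45 wt% MgO ÷ 40.304 g/mol = 0.16003 mol, giving 0.16003 Mg and 0.16003 O.
18.81 wt% FeO ÷ 71.844 g/mol = 0.26182 mol, giving 0.26182 Fe and 0.26182 O.
24.00 wt% CaO ÷ 56.077 g/mol = 0.42798 mol, giving 0.42798 Ca and 0.42798 O.
51.05 wt% SiO2 ÷ 60.083 g/mol = 0.84966 mol, giving 0.84966 Si and 1.69932 O.
Oxygen sums to 2.54915; scaling by 6/2.54915 = 2.35373 puts the formula on 6 O.
Si: 0.84966 × 2.35373 = 2.000 atoms per formula unit.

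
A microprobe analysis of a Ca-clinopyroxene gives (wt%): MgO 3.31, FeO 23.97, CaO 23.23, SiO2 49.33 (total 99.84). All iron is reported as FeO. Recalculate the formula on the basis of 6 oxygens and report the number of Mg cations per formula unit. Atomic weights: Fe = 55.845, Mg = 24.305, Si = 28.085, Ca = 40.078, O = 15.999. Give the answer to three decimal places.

0.199 Mg apfu

3.31 wt% MgO ÷ 40.304 g/mol = 0.08213 mol, giving 0.08213 Mg and 0.08213 O.
23.97 wt% FeO ÷ 71.844 g/mol = 0.33364 mol, giving 0.33364 Fe and 0.33364 O.
23.23 wt% CaO ÷ 56.077 g/mol = 0.41425 mol, giving 0.41425 Ca and 0.41425 O.
49.33 wt% SiO2 ÷ 60.083 g/mol = 0.82103 mol, giving 0.82103 Si and 1.64206 O.
Oxygen sums to 2.47208; scaling by 6/2.47208 = 2.42711 puts the formula on 6 O.
Mg: 0.08213 × 2.42711 = 0.199 atoms per formula unit.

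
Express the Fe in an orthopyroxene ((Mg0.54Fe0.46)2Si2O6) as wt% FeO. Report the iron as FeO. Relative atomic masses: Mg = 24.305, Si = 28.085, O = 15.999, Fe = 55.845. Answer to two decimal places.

28.76 wt%

Formula mass = 229.791 g/mol.
0.92 Fe → 0.9200 mol FeO per formula unit; M(FeO) = 71.844, so FeO mass = 66.096 g.
66.096/229.791 × 100 = 28.76 wt%.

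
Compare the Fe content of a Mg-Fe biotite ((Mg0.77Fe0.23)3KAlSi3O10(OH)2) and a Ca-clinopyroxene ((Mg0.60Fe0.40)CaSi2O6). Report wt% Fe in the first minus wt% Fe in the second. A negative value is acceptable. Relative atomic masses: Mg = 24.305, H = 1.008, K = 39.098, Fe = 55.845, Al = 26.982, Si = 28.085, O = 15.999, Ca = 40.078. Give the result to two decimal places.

First mineral: 38.533 g Fe in 439.017 g formula = 8.78 wt% Fe.
Second mineral: 22.338 g Fe in 229.163 g formula = 9.75 wt% Fe.
8.78% − 9.75% gives a difference of -0.97 percentage points.

-0.97 percentage points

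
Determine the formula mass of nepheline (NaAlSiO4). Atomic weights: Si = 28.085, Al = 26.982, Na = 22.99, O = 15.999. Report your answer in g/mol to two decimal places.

The formula mass is the sum 1·22.99 + 1·26.982 + 1·28.085 + 4·15.999.

142.05 g/mol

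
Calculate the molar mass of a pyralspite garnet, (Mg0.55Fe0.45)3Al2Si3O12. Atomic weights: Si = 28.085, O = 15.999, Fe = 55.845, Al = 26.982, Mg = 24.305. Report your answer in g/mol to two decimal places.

445.70 g/mol

M = 1.65*24.305 + 1.35*55.845 + 2*26.982 + 3*28.085 + 12*15.999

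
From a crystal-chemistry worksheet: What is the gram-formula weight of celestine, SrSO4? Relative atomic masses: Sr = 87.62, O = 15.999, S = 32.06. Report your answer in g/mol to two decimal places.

Sr: 1 × 87.62 = 87.6200
S: 1 × 32.06 = 32.0600
O: 4 × 15.999 = 63.9960
Summing the contributions gives the formula mass.

183.68 g/mol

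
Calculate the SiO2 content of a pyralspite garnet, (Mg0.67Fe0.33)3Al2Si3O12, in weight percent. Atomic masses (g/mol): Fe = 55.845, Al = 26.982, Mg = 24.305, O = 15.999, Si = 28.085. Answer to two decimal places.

41.50 wt%

Molar mass of (Mg0.67Fe0.33)3Al2Si3O12 = 2.01*24.305 + 0.99*55.845 + 2*26.982 + 3*28.085 + 12*15.999 = 434.347 g/mol.
Each formula unit contains 3 Si, equivalent to 3/1 = 3.0000 mol SiO2.
M(SiO2) = 1×28.085 + 2×15.999 = 60.083 g/mol.
Mass of SiO2 per formula unit = 3.0000 × 60.083 = 180.249 g.
SiO2 wt% = 180.249 / 434.347 × 100 = 41.50%.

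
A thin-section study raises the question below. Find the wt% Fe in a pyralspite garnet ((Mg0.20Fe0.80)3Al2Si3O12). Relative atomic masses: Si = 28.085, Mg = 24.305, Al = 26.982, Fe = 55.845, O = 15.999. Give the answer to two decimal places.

Formula mass = 0.60·24.305 + 2.40·55.845 + 2·26.982 + 3·28.085 + 12·15.999 = 478.818 g/mol, of which 134.028 g is Fe.
So Fe makes up 134.028/478.818 = 0.2799 of the mass, i.e. 27.99%.

27.99 weight percent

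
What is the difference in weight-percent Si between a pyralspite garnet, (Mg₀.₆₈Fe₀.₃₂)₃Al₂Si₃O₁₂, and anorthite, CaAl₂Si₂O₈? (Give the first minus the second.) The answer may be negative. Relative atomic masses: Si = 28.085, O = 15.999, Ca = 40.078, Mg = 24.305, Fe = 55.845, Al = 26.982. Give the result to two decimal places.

M((Mg₀.₆₈Fe₀.₃₂)₃Al₂Si₃O₁₂) = 433.400 g/mol, so wt% Si = 84.255/433.400 × 100 = 19.44%.
M(CaAl₂Si₂O₈) = 278.204 g/mol, so wt% Si = 56.170/278.204 × 100 = 20.19%.
19.44 − 20.19 = -0.75 pp.

-0.75 percentage points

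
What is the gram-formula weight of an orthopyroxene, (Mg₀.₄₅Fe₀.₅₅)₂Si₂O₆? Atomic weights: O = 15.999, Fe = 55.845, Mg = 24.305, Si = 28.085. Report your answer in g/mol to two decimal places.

235.47 g/mol

M = 0.90·24.305 + 1.10·55.845 + 2·28.085 + 6·15.999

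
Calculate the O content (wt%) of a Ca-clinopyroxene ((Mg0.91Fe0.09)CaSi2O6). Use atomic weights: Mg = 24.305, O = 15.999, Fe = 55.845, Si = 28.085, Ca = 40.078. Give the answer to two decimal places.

43.76 wt%

M((Mg0.91Fe0.09)CaSi2O6) = 219.386 g/mol.
O contributes 6 × 15.999 = 95.994 g per mole.
95.994/219.386 = 0.4376 → 43.76%.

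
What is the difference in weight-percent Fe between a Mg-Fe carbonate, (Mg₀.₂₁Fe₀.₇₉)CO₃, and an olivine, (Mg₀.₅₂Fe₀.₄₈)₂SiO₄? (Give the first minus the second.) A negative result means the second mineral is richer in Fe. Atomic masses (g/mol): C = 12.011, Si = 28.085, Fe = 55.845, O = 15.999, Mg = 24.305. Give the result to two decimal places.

9.03 percentage points

Fe in (Mg₀.₂₁Fe₀.₇₉)CO₃: molar mass 109.230 g/mol; 0.79×55.845 = 44.118 g → 40.39 wt%.
Fe in (Mg₀.₅₂Fe₀.₄₈)₂SiO₄: molar mass 170.969 g/mol; 0.96×55.845 = 53.611 g → 31.36 wt%.
Difference = 40.39 − 31.36 = 9.03 percentage points.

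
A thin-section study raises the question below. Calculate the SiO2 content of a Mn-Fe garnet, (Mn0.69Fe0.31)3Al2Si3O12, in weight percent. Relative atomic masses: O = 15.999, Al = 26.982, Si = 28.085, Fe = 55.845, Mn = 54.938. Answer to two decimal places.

Formula mass = 495.865 g/mol.
3 Si → 3.0000 mol SiO2 per formula unit; M(SiO2) = 60.083, so SiO2 mass = 180.249 g.
180.249/495.865 × 100 = 36.35 wt%.

36.35 wt%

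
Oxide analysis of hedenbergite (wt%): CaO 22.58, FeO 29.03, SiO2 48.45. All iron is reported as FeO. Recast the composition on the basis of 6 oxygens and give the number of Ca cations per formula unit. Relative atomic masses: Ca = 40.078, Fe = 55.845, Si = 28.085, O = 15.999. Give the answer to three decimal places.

0.999 Ca apfu

22.58 wt% CaO ÷ 56.077 g/mol = 0.40266 mol, giving 0.40266 Ca and 0.40266 O.
29.03 wt% FeO ÷ 71.844 g/mol = 0.40407 mol, giving 0.40407 Fe and 0.40407 O.
48.45 wt% SiO2 ÷ 60.083 g/mol = 0.80638 mol, giving 0.80638 Si and 1.61276 O.
Oxygen sums to 2.41949; scaling by 6/2.41949 = 2.47986 puts the formula on 6 O.
Ca: 0.40266 × 2.47986 = 0.999 atoms per formula unit.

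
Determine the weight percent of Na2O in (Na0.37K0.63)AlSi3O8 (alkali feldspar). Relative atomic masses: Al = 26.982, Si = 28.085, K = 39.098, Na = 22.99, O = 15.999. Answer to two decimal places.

4.21 wt%

Molar mass of (Na0.37K0.63)AlSi3O8 = 0.37×22.99 + 0.63×39.098 + 1×26.982 + 3×28.085 + 8×15.999 = 272.367 g/mol.
Each formula unit contains 0.37 Na, equivalent to 0.37/2 = 0.1850 mol Na2O.
M(Na2O) = 2×22.99 + 1×15.999 = 61.979 g/mol.
Mass of Na2O per formula unit = 0.1850 × 61.979 = 11.466 g.
Na2O wt% = 11.466 / 272.367 × 100 = 4.21%.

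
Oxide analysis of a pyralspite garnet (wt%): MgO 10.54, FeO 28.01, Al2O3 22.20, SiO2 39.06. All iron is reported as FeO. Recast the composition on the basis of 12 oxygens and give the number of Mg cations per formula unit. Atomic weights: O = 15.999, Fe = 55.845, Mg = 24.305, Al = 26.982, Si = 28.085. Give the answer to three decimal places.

1.205 Mg apfu

10.54 wt% MgO ÷ 40.304 g/mol = 0.26151 mol, giving 0.26151 Mg and 0.26151 O.
28.01 wt% FeO ÷ 71.844 g/mol = 0.38987 mol, giving 0.38987 Fe and 0.38987 O.
22.20 wt% Al2O3 ÷ 101.961 g/mol = 0.21773 mol, giving 0.43546 Al and 0.65319 O.
39.06 wt% SiO2 ÷ 60.083 g/mol = 0.65010 mol, giving 0.65010 Si and 1.30020 O.
Oxygen sums to 2.60477; scaling by 12/2.60477 = 4.60693 puts the formula on 12 O.
Mg: 0.26151 × 4.60693 = 1.205 atoms per formula unit.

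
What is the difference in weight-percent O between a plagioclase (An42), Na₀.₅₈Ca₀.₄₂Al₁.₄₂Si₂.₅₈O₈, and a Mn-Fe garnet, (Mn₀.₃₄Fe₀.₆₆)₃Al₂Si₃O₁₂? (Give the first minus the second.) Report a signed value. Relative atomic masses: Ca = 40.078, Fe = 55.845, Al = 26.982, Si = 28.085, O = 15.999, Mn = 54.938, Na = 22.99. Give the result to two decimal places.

O in Na₀.₅₈Ca₀.₄₂Al₁.₄₂Si₂.₅₈O₈: molar mass 268.933 g/mol; 8×15.999 = 127.992 g → 47.59 wt%.
O in (Mn₀.₃₄Fe₀.₆₆)₃Al₂Si₃O₁₂: molar mass 496.817 g/mol; 12×15.999 = 191.988 g → 38.64 wt%.
Difference = 47.59 − 38.64 = 8.95 percentage points.

8.95 percentage points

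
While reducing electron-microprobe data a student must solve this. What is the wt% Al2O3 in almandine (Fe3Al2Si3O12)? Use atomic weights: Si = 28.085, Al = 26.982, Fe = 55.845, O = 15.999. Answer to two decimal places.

20.48 wt%

Formula mass = 497.742 g/mol.
2 Al → 1.0000 mol Al2O3 per formula unit; M(Al2O3) = 101.961, so Al2O3 mass = 101.961 g.
101.961/497.742 × 100 = 20.48 wt%.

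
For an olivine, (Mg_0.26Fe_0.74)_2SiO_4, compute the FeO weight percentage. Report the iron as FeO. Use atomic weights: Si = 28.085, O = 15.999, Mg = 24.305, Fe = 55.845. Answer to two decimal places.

56.75 wt%

Formula mass = 187.370 g/mol.
1.48 Fe → 1.4800 mol FeO per formula unit; M(FeO) = 71.844, so FeO mass = 106.329 g.
106.329/187.370 × 100 = 56.75 wt%.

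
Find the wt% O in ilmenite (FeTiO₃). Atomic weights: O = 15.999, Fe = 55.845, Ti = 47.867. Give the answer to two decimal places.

Molar mass of FeTiO₃: 1·55.845 + 1·47.867 + 3·15.999 = 151.709 g/mol.
Mass of O per formula unit: 3 × 15.999 = 47.997 g.
Weight fraction O = 47.997 / 151.709 = 0.3164.

31.64 weight percent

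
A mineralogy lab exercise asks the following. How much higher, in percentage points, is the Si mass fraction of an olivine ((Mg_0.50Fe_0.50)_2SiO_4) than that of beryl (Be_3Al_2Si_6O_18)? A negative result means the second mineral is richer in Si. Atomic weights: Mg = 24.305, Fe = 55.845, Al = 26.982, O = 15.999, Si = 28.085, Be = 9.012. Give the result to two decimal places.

-15.04 percentage points

M((Mg_0.50Fe_0.50)_2SiO_4) = 172.231 g/mol, so wt% Si = 28.085/172.231 × 100 = 16.31%.
M(Be_3Al_2Si_6O_18) = 537.492 g/mol, so wt% Si = 168.510/537.492 × 100 = 31.35%.
16.31 − 31.35 = -15.04 pp.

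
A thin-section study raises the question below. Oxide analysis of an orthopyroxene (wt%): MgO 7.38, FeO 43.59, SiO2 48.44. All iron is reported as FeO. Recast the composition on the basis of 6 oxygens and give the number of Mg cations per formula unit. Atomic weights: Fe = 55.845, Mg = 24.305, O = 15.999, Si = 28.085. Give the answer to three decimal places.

MgO (M=40.304): mol = 0.18311; Mg = 0.18311, O = 0.18311.
FeO (M=71.844): mol = 0.60673; Fe = 0.60673, O = 0.60673.
SiO2 (M=60.083): mol = 0.80622; Si = 0.80622, O = 1.61244.
ΣO = 2.40228; factor = 6/ΣO = 2.49763.
Mg apfu = 0.18311 × 2.49763 = 0.457.

0.457 Mg apfu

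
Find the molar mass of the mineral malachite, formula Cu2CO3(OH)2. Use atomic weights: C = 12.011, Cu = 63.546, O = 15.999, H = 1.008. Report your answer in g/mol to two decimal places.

The formula mass is the sum 2·63.546 + 1·12.011 + 5·15.999 + 2·1.008.

221.11 g/mol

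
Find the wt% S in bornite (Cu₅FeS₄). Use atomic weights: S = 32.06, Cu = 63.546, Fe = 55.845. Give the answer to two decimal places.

25.56 mass %

Molar mass of Cu₅FeS₄: 5×63.546 + 1×55.845 + 4×32.06 = 501.815 g/mol.
Mass of S per formula unit: 4 × 32.06 = 128.240 g.
Weight fraction S = 128.240 / 501.815 = 0.2556.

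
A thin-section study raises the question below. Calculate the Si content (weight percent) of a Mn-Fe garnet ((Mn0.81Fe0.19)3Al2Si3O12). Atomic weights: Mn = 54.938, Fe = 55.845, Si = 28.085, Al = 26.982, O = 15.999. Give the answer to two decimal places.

Formula mass = 2.43·54.938 + 0.57·55.845 + 2·26.982 + 3·28.085 + 12·15.999 = 495.538 g/mol, of which 84.255 g is Si.
So Si makes up 84.255/495.538 = 0.1700 of the mass, i.e. 17.00%.

17.00 weight percent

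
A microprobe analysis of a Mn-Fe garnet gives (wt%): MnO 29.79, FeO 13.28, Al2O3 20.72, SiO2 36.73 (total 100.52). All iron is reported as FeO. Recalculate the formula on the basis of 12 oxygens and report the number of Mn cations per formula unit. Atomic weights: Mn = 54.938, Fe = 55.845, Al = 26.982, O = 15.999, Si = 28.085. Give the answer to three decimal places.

2.068 Mn apfu

MnO (M=70.937): mol = 0.41995; Mn = 0.41995, O = 0.41995.
FeO (M=71.844): mol = 0.18484; Fe = 0.18484, O = 0.18484.
Al2O3 (M=101.961): mol = 0.20321; Al = 0.40642, O = 0.60963.
SiO2 (M=60.083): mol = 0.61132; Si = 0.61132, O = 1.22264.
ΣO = 2.43706; factor = 12/ΣO = 4.92397.
Mn apfu = 0.41995 × 4.92397 = 2.068.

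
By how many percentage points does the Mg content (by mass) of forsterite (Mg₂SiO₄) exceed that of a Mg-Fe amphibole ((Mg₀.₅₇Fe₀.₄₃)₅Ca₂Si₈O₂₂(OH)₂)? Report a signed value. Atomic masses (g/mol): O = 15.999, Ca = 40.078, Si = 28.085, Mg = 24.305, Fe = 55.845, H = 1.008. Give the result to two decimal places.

26.68 percentage points

First mineral: 48.610 g Mg in 140.691 g formula = 34.55 wt% Mg.
Second mineral: 69.269 g Mg in 880.164 g formula = 7.87 wt% Mg.
34.55% − 7.87% gives a difference of 26.68 percentage points.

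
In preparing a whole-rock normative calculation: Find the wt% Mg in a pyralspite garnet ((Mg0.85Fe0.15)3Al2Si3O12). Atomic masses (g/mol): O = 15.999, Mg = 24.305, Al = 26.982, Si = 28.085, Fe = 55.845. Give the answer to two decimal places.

14.85 mass %

Formula mass = 2.55·24.305 + 0.45·55.845 + 2·26.982 + 3·28.085 + 12·15.999 = 417.315 g/mol, of which 61.978 g is Mg.
So Mg makes up 61.978/417.315 = 0.1485 of the mass, i.e. 14.85%.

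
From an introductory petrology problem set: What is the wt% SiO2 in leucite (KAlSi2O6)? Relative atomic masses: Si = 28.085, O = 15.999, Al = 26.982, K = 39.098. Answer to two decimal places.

M(KAlSi2O6) = 218.244 g/mol; M(SiO2) = 60.083 g/mol.
Moles SiO2 per formula unit = 2 Si ÷ 1 = 2.0000.
SiO2 fraction = (2.0000 × 60.083) / 218.244 = 120.166/218.244 = 0.5506.

55.06 wt%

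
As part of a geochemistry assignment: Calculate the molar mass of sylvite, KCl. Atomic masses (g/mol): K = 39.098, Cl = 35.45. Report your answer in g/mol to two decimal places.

74.55 g/mol

M = 1×39.098 + 1×35.45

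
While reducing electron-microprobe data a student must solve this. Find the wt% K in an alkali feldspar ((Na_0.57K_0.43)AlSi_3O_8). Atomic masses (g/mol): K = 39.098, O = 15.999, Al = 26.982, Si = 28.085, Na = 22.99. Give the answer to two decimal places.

6.25 wt%

M((Na_0.57K_0.43)AlSi_3O_8) = 269.145 g/mol.
K contributes 0.43 × 39.098 = 16.812 g per mole.
16.812/269.145 = 0.0625 → 6.25%.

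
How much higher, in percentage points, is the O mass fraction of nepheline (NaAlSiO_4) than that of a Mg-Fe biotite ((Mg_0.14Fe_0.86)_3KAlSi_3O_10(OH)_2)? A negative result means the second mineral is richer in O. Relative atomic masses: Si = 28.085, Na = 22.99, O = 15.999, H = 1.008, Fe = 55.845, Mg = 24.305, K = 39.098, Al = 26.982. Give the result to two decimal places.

6.55 percentage points

M(NaAlSiO_4) = 142.053 g/mol, so wt% O = 63.996/142.053 × 100 = 45.05%.
M((Mg_0.14Fe_0.86)_3KAlSi_3O_10(OH)_2) = 498.627 g/mol, so wt% O = 191.988/498.627 × 100 = 38.50%.
45.05 − 38.50 = 6.55 pp.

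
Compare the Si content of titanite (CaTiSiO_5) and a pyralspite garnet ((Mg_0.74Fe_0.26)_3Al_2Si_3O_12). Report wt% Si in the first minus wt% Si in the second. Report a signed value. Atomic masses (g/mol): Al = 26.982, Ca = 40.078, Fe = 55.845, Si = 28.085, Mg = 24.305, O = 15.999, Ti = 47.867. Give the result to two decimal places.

-5.37 percentage points

M(CaTiSiO_5) = 196.025 g/mol, so wt% Si = 28.085/196.025 × 100 = 14.33%.
M((Mg_0.74Fe_0.26)_3Al_2Si_3O_12) = 427.723 g/mol, so wt% Si = 84.255/427.723 × 100 = 19.70%.
14.33 − 19.70 = -5.37 pp.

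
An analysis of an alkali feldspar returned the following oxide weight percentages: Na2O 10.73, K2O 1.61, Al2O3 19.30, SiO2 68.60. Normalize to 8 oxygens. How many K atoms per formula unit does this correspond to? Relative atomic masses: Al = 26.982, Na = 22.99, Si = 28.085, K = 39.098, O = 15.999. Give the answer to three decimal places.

0.090 K apfu

Na2O: 10.73/61.979 = 0.17312 mol → 0.34624 mol Na, 0.17312 mol O.
K2O: 1.61/94.195 = 0.01709 mol → 0.03418 mol K, 0.01709 mol O.
Al2O3: 19.30/101.961 = 0.18929 mol → 0.37858 mol Al, 0.56787 mol O.
SiO2: 68.60/60.083 = 1.14175 mol → 1.14175 mol Si, 2.28350 mol O.
Total oxygen = 3.04158 mol. Normalization factor = 8/3.04158 = 2.63021.
K per 8 O = 0.03418 × 2.63021 = 0.090.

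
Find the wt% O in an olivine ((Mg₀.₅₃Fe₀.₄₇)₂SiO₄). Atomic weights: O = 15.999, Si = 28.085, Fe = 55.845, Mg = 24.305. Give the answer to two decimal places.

Formula mass = 1.06×24.305 + 0.94×55.845 + 1×28.085 + 4×15.999 = 170.339 g/mol, of which 63.996 g is O.
So O makes up 63.996/170.339 = 0.3757 of the mass, i.e. 37.57%.

37.57 mass %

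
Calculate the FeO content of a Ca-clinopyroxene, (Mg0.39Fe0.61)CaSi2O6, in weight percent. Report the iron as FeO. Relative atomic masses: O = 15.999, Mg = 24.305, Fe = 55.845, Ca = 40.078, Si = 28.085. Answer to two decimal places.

18.59 wt%

M((Mg0.39Fe0.61)CaSi2O6) = 235.786 g/mol; M(FeO) = 71.844 g/mol.
Moles FeO per formula unit = 0.61 Fe ÷ 1 = 0.6100.
FeO fraction = (0.6100 × 71.844) / 235.786 = 43.825/235.786 = 0.1859.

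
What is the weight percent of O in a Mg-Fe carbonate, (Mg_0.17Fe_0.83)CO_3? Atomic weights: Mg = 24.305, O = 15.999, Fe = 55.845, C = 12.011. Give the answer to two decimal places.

Formula mass = 0.17·24.305 + 0.83·55.845 + 1·12.011 + 3·15.999 = 110.491 g/mol, of which 47.997 g is O.
So O makes up 47.997/110.491 = 0.4344 of the mass, i.e. 43.44%.

43.44 mass %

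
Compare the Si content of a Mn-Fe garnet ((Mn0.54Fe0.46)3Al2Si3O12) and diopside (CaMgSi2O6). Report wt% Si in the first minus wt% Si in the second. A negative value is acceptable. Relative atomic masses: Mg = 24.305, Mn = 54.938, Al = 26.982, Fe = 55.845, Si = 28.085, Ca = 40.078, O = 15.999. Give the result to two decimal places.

-8.96 percentage points

Si in (Mn0.54Fe0.46)3Al2Si3O12: molar mass 496.273 g/mol; 3×28.085 = 84.255 g → 16.98 wt%.
Si in CaMgSi2O6: molar mass 216.547 g/mol; 2×28.085 = 56.170 g → 25.94 wt%.
Difference = 16.98 − 25.94 = -8.96 percentage points.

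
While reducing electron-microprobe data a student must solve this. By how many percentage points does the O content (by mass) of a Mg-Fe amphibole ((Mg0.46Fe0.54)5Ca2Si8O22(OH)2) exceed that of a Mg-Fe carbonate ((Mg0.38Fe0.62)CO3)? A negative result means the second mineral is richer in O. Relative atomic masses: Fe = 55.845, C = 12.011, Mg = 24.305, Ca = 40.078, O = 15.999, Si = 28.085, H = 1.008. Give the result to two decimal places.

M((Mg0.46Fe0.54)5Ca2Si8O22(OH)2) = 897.511 g/mol, so wt% O = 383.976/897.511 × 100 = 42.78%.
M((Mg0.38Fe0.62)CO3) = 103.868 g/mol, so wt% O = 47.997/103.868 × 100 = 46.21%.
42.78 − 46.21 = -3.43 pp.

-3.43 percentage points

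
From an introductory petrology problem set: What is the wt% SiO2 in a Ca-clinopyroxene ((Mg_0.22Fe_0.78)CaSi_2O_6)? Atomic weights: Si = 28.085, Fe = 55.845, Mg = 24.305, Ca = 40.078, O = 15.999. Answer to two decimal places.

Molar mass of (Mg_0.22Fe_0.78)CaSi_2O_6 = 0.22×24.305 + 0.78×55.845 + 1×40.078 + 2×28.085 + 6×15.999 = 241.148 g/mol.
Each formula unit contains 2 Si, equivalent to 2/1 = 2.0000 mol SiO2.
M(SiO2) = 1×28.085 + 2×15.999 = 60.083 g/mol.
Mass of SiO2 per formula unit = 2.0000 × 60.083 = 120.166 g.
SiO2 wt% = 120.166 / 241.148 × 100 = 49.83%.

49.83 wt%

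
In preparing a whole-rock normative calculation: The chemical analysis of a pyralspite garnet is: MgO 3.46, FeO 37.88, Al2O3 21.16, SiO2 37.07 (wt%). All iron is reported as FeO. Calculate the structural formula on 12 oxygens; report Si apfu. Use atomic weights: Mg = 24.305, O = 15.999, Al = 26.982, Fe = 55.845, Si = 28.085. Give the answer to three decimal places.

2.998 Si apfu

MgO: 3.46/40.304 = 0.08585 mol → 0.08585 mol Mg, 0.08585 mol O.
FeO: 37.88/71.844 = 0.52725 mol → 0.52725 mol Fe, 0.52725 mol O.
Al2O3: 21.16/101.961 = 0.20753 mol → 0.41506 mol Al, 0.62259 mol O.
SiO2: 37.07/60.083 = 0.61698 mol → 0.61698 mol Si, 1.23396 mol O.
Total oxygen = 2.46965 mol. Normalization factor = 12/2.46965 = 4.85899.
Si per 12 O = 0.61698 × 4.85899 = 2.998.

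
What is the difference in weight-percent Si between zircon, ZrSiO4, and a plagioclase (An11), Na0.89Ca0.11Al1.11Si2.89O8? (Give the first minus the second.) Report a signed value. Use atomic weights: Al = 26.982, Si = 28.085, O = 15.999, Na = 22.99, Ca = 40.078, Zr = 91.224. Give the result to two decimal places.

First mineral: 28.085 g Si in 183.305 g formula = 15.32 wt% Si.
Second mineral: 81.166 g Si in 263.977 g formula = 30.75 wt% Si.
15.32% − 30.75% gives a difference of -15.43 percentage points.

-15.43 percentage points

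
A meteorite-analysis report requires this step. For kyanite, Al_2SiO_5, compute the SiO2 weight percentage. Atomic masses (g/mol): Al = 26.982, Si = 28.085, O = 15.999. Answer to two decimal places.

M(Al_2SiO_5) = 162.044 g/mol; M(SiO2) = 60.083 g/mol.
Moles SiO2 per formula unit = 1 Si ÷ 1 = 1.0000.
SiO2 fraction = (1.0000 × 60.083) / 162.044 = 60.083/162.044 = 0.3708.

37.08 wt%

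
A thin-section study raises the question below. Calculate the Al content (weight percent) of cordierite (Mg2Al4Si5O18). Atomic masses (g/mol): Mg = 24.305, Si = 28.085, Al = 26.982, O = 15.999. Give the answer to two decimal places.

18.45 weight percent

Formula mass = 2×24.305 + 4×26.982 + 5×28.085 + 18×15.999 = 584.945 g/mol, of which 107.928 g is Al.
So Al makes up 107.928/584.945 = 0.1845 of the mass, i.e. 18.45%.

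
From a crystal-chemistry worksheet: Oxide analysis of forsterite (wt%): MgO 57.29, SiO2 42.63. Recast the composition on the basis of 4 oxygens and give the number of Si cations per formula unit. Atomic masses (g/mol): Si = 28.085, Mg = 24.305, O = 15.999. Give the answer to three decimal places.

MgO (M=40.304): mol = 1.42145; Mg = 1.42145, O = 1.42145.
SiO2 (M=60.083): mol = 0.70952; Si = 0.70952, O = 1.41904.
ΣO = 2.84049; factor = 4/ΣO = 1.40821.
Si apfu = 0.70952 × 1.40821 = 0.999.

0.999 Si apfu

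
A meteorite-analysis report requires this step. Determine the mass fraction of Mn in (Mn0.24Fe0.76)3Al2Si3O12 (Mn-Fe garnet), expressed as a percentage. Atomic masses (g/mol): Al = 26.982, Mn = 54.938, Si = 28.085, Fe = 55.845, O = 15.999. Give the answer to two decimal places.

Formula mass = 0.72·54.938 + 2.28·55.845 + 2·26.982 + 3·28.085 + 12·15.999 = 497.089 g/mol, of which 39.555 g is Mn.
So Mn makes up 39.555/497.089 = 0.0796 of the mass, i.e. 7.96%.

7.96 weight percent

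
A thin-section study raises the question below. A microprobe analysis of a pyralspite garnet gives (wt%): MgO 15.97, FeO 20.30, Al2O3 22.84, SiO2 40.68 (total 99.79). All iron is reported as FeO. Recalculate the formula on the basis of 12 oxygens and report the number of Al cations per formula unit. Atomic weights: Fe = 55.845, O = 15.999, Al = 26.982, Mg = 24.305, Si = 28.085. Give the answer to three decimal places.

1.988 Al apfu

15.97 wt% MgO ÷ 40.304 g/mol = 0.39624 mol, giving 0.39624 Mg and 0.39624 O.
20.30 wt% FeO ÷ 71.844 g/mol = 0.28256 mol, giving 0.28256 Fe and 0.28256 O.
22.84 wt% Al2O3 ÷ 101.961 g/mol = 0.22401 mol, giving 0.44802 Al and 0.67203 O.
40.68 wt% SiO2 ÷ 60.083 g/mol = 0.67706 mol, giving 0.67706 Si and 1.35412 O.
Oxygen sums to 2.70495; scaling by 12/2.70495 = 4.43631 puts the formula on 12 O.
Al: 0.44802 × 4.43631 = 1.988 atoms per formula unit.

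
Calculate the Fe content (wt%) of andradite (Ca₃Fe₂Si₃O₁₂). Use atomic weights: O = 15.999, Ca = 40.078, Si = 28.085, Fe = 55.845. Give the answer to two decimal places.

21.98 wt%

Formula mass = 3·40.078 + 2·55.845 + 3·28.085 + 12·15.999 = 508.167 g/mol, of which 111.690 g is Fe.
So Fe makes up 111.690/508.167 = 0.2198 of the mass, i.e. 21.98%.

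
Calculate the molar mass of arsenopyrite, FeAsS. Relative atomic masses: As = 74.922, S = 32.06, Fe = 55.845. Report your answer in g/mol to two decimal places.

162.83 g/mol

The formula mass is the sum 1×55.845 + 1×74.922 + 1×32.06.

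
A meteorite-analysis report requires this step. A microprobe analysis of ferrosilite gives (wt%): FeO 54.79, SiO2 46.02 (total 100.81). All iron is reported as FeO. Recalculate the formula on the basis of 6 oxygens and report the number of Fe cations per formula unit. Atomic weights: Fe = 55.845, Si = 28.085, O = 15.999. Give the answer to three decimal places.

FeO (M=71.844): mol = 0.76262; Fe = 0.76262, O = 0.76262.
SiO2 (M=60.083): mol = 0.76594; Si = 0.76594, O = 1.53188.
ΣO = 2.29450; factor = 6/ΣO = 2.61495.
Fe apfu = 0.76262 × 2.61495 = 1.994.

1.994 Fe apfu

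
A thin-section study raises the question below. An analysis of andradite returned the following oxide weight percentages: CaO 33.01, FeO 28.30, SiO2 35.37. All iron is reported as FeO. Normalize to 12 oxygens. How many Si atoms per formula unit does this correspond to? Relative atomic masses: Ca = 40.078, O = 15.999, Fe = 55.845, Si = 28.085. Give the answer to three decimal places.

CaO: 33.01/56.077 = 0.58865 mol → 0.58865 mol Ca, 0.58865 mol O.
FeO: 28.30/71.844 = 0.39391 mol → 0.39391 mol Fe, 0.39391 mol O.
SiO2: 35.37/60.083 = 0.58869 mol → 0.58869 mol Si, 1.17738 mol O.
Total oxygen = 2.15994 mol. Normalization factor = 12/2.15994 = 5.55571.
Si per 12 O = 0.58869 × 5.55571 = 3.271.

3.271 Si apfu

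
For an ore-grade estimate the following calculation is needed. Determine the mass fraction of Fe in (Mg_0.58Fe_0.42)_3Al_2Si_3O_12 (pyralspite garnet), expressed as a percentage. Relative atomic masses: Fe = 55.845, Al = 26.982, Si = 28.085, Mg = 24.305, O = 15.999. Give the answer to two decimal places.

15.89 mass %

M((Mg_0.58Fe_0.42)_3Al_2Si_3O_12) = 442.862 g/mol.
Fe contributes 1.26 × 55.845 = 70.365 g per mole.
70.365/442.862 = 0.1589 → 15.89%.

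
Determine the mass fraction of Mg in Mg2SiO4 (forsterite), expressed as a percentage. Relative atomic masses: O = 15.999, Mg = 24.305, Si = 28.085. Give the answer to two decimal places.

M(Mg2SiO4) = 140.691 g/mol.
Mg contributes 2 × 24.305 = 48.610 g per mole.
48.610/140.691 = 0.3455 → 34.55%.

34.55 wt%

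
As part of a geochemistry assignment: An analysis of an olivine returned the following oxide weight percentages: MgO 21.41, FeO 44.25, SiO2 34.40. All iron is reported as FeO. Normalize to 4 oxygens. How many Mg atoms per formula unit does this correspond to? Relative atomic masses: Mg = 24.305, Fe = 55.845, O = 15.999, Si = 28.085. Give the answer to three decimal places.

0.927 Mg apfu

MgO (M=40.304): mol = 0.53121; Mg = 0.53121, O = 0.53121.
FeO (M=71.844): mol = 0.61592; Fe = 0.61592, O = 0.61592.
SiO2 (M=60.083): mol = 0.57254; Si = 0.57254, O = 1.14508.
ΣO = 2.29221; factor = 4/ΣO = 1.74504.
Mg apfu = 0.53121 × 1.74504 = 0.927.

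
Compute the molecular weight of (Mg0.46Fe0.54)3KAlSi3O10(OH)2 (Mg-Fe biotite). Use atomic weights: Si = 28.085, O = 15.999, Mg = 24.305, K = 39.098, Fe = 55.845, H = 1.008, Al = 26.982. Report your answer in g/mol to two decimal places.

M = 1.38×24.305 + 1.62×55.845 + 1×39.098 + 1×26.982 + 3×28.085 + 12×15.999 + 2×1.008

468.35 g/mol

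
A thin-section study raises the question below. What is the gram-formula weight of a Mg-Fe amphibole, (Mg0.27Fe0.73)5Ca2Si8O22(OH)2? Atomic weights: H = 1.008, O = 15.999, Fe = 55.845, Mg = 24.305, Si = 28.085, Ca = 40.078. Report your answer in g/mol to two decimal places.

M = 1.35×24.305 + 3.65×55.845 + 2×40.078 + 8×28.085 + 24×15.999 + 2×1.008

927.47 g/mol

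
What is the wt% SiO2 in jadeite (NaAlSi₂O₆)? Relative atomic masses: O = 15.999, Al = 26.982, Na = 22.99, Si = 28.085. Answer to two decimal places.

Formula mass = 202.136 g/mol.
2 Si → 2.0000 mol SiO2 per formula unit; M(SiO2) = 60.083, so SiO2 mass = 120.166 g.
120.166/202.136 × 100 = 59.45 wt%.

59.45 wt%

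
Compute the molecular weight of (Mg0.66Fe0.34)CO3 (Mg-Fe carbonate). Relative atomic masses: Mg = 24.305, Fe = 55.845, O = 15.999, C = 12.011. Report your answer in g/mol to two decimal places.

95.04 g/mol

The formula mass is the sum 0.66·24.305 + 0.34·55.845 + 1·12.011 + 3·15.999.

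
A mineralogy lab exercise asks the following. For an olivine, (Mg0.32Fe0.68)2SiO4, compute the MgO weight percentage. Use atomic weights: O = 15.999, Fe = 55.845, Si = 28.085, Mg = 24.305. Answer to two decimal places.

Molar mass of (Mg0.32Fe0.68)2SiO4 = 0.64×24.305 + 1.36×55.845 + 1×28.085 + 4×15.999 = 183.585 g/mol.
Each formula unit contains 0.64 Mg, equivalent to 0.64/1 = 0.6400 mol MgO.
M(MgO) = 1×24.305 + 1×15.999 = 40.304 g/mol.
Mass of MgO per formula unit = 0.6400 × 40.304 = 25.795 g.
MgO wt% = 25.795 / 183.585 × 100 = 14.05%.

14.05 wt%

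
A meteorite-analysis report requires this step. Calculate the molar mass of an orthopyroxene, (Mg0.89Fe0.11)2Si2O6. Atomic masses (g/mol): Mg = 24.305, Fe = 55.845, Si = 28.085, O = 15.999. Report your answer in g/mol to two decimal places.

207.71 g/mol

The formula mass is the sum 1.78·24.305 + 0.22·55.845 + 2·28.085 + 6·15.999.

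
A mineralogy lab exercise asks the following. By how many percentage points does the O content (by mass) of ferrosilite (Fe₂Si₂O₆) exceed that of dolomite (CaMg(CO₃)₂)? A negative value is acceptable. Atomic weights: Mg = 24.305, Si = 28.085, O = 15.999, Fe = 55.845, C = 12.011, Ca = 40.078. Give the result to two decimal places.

-15.68 percentage points

O in Fe₂Si₂O₆: molar mass 263.854 g/mol; 6×15.999 = 95.994 g → 36.38 wt%.
O in CaMg(CO₃)₂: molar mass 184.399 g/mol; 6×15.999 = 95.994 g → 52.06 wt%.
Difference = 36.38 − 52.06 = -15.68 percentage points.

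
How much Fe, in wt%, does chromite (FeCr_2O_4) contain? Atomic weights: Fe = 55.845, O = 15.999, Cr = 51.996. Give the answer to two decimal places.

24.95 wt%

Molar mass of FeCr_2O_4: 1·55.845 + 2·51.996 + 4·15.999 = 223.833 g/mol.
Mass of Fe per formula unit: 1 × 55.845 = 55.845 g.
Weight fraction Fe = 55.845 / 223.833 = 0.2495.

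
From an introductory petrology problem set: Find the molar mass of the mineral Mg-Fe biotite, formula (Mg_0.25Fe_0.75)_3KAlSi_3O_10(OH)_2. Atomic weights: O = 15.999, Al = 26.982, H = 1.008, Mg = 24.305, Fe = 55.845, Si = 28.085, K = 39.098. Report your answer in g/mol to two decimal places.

488.22 g/mol

M = 0.75(24.305) + 2.25(55.845) + 1(39.098) + 1(26.982) + 3(28.085) + 12(15.999) + 2(1.008)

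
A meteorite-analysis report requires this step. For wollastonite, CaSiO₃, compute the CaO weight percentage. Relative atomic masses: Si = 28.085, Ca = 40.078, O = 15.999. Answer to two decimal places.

Molar mass of CaSiO₃ = 1×40.078 + 1×28.085 + 3×15.999 = 116.160 g/mol.
Each formula unit contains 1 Ca, equivalent to 1/1 = 1.0000 mol CaO.
M(CaO) = 1×40.078 + 1×15.999 = 56.077 g/mol.
Mass of CaO per formula unit = 1.0000 × 56.077 = 56.077 g.
CaO wt% = 56.077 / 116.160 × 100 = 48.28%.

48.28 wt%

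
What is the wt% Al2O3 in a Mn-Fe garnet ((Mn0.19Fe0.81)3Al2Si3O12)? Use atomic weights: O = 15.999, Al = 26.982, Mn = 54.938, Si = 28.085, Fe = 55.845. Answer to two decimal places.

M((Mn0.19Fe0.81)3Al2Si3O12) = 497.225 g/mol; M(Al2O3) = 101.961 g/mol.
Moles Al2O3 per formula unit = 2 Al ÷ 2 = 1.0000.
Al2O3 fraction = (1.0000 × 101.961) / 497.225 = 101.961/497.225 = 0.2051.

20.51 wt%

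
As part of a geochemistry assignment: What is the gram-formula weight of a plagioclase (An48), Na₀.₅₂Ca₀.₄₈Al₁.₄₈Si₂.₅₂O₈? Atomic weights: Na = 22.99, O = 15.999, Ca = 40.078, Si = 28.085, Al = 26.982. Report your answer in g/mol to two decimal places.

269.89 g/mol

The formula mass is the sum 0.52(22.99) + 0.48(40.078) + 1.48(26.982) + 2.52(28.085) + 8(15.999).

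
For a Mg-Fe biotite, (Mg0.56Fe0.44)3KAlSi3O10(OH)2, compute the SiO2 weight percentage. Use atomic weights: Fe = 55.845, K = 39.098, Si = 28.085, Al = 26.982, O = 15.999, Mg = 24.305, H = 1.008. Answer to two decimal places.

Formula mass = 458.887 g/mol.
3 Si → 3.0000 mol SiO2 per formula unit; M(SiO2) = 60.083, so SiO2 mass = 180.249 g.
180.249/458.887 × 100 = 39.28 wt%.

39.28 wt%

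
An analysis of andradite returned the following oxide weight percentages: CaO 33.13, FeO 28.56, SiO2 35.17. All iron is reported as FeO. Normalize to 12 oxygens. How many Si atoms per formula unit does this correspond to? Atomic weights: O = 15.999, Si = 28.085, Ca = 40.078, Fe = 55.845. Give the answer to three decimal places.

3.253 Si apfu

CaO (M=56.077): mol = 0.59079; Ca = 0.59079, O = 0.59079.
FeO (M=71.844): mol = 0.39753; Fe = 0.39753, O = 0.39753.
SiO2 (M=60.083): mol = 0.58536; Si = 0.58536, O = 1.17072.
ΣO = 2.15904; factor = 12/ΣO = 5.55803.
Si apfu = 0.58536 × 5.55803 = 3.253.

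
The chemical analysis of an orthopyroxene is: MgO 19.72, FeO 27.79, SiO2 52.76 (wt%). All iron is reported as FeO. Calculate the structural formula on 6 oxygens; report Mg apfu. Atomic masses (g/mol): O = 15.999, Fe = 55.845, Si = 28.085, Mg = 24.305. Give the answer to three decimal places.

MgO (M=40.304): mol = 0.48928; Mg = 0.48928, O = 0.48928.
FeO (M=71.844): mol = 0.38681; Fe = 0.38681, O = 0.38681.
SiO2 (M=60.083): mol = 0.87812; Si = 0.87812, O = 1.75624.
ΣO = 2.63233; factor = 6/ΣO = 2.27935.
Mg apfu = 0.48928 × 2.27935 = 1.115.

1.115 Mg apfu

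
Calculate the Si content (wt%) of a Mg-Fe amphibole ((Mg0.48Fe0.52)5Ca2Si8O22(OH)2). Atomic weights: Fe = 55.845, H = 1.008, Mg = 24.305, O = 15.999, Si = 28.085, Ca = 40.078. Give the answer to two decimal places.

25.12 wt%

Formula mass = 2.40·24.305 + 2.60·55.845 + 2·40.078 + 8·28.085 + 24·15.999 + 2·1.008 = 894.357 g/mol, of which 224.680 g is Si.
So Si makes up 224.680/894.357 = 0.2512 of the mass, i.e. 25.12%.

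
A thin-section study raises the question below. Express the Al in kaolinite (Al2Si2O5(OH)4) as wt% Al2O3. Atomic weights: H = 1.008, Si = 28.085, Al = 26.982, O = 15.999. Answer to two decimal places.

M(Al2Si2O5(OH)4) = 258.157 g/mol; M(Al2O3) = 101.961 g/mol.
Moles Al2O3 per formula unit = 2 Al ÷ 2 = 1.0000.
Al2O3 fraction = (1.0000 × 101.961) / 258.157 = 101.961/258.157 = 0.3950.

39.50 wt%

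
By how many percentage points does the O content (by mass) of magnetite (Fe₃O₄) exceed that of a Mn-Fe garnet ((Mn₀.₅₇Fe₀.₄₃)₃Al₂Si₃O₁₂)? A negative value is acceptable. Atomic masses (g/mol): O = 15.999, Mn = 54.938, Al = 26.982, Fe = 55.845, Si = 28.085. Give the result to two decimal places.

First mineral: 63.996 g O in 231.531 g formula = 27.64 wt% O.
Second mineral: 191.988 g O in 496.191 g formula = 38.69 wt% O.
27.64% − 38.69% gives a difference of -11.05 percentage points.

-11.05 percentage points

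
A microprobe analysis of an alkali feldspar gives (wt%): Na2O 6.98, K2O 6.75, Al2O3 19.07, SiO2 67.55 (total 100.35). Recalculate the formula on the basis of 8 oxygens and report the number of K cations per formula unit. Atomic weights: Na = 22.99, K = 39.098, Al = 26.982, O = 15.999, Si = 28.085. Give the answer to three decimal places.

0.383 K apfu

Na2O: 6.98/61.979 = 0.11262 mol → 0.22524 mol Na, 0.11262 mol O.
K2O: 6.75/94.195 = 0.07166 mol → 0.14332 mol K, 0.07166 mol O.
Al2O3: 19.07/101.961 = 0.18703 mol → 0.37406 mol Al, 0.56109 mol O.
SiO2: 67.55/60.083 = 1.12428 mol → 1.12428 mol Si, 2.24856 mol O.
Total oxygen = 2.99393 mol. Normalization factor = 8/2.99393 = 2.67207.
K per 8 O = 0.14332 × 2.67207 = 0.383.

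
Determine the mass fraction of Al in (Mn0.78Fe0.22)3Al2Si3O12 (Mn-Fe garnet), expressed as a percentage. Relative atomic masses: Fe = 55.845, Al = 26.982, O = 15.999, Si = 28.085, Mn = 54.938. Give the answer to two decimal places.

Molar mass of (Mn0.78Fe0.22)3Al2Si3O12: 2.34×54.938 + 0.66×55.845 + 2×26.982 + 3×28.085 + 12×15.999 = 495.620 g/mol.
Mass of Al per formula unit: 2 × 26.982 = 53.964 g.
Weight fraction Al = 53.964 / 495.620 = 0.1089.

10.89 weight percent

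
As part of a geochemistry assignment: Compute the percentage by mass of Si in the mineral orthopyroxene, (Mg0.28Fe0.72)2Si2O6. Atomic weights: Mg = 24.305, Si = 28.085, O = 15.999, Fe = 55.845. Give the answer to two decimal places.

Molar mass of (Mg0.28Fe0.72)2Si2O6: 0.56×24.305 + 1.44×55.845 + 2×28.085 + 6×15.999 = 246.192 g/mol.
Mass of Si per formula unit: 2 × 28.085 = 56.170 g.
Weight fraction Si = 56.170 / 246.192 = 0.2282.

22.82 weight percent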